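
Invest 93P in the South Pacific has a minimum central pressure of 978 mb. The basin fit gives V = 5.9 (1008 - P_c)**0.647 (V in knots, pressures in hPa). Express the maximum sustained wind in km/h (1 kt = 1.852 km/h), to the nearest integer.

99 km/h

ΔP = 1008 − 978 = 30 mb.
V ≈ 5.9 × 30^0.647 = 5.9 × 9.030 ≈ 53.278 kt.
53.278 × 1.852 ≈ 98.67 km/h → 99 km/h.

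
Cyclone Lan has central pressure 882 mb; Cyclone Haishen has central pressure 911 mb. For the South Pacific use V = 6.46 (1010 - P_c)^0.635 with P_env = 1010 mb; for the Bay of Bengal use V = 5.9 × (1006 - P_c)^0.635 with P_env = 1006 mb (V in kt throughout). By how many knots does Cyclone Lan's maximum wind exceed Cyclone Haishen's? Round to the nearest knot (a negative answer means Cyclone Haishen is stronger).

34 kt

Cyclone Lan: ΔP = 128; V ≈ 6.46 × 128^0.635 ≈ 140.71 kt.
Cyclone Haishen: ΔP = 95; V ≈ 5.9 × 95^0.635 ≈ 106.34 kt.
Difference ≈ 140.71 − 106.34 = 34.37 → 34 kt.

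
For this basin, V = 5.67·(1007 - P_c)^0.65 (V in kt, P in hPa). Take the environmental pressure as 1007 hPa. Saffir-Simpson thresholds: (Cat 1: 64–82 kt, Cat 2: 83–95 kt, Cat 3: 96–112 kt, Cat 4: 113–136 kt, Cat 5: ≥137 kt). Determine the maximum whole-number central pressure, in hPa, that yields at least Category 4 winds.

Category 4 begins at V = 113 kt.
Required ΔP = (113/5.67)^(1/0.65) = 19.929^1.538 ≈ 99.82 hPa.
P_c ≤ 1007 − 99.82 = 907.18, so the highest integer P_c is 907 hPa.

907 hPa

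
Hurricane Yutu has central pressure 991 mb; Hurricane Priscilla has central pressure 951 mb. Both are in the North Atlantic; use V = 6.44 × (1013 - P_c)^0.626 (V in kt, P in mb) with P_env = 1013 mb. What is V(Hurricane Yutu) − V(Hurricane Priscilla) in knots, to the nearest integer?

Hurricane Yutu: ΔP = 22; V ≈ 6.44 × 22^0.626 ≈ 44.59 kt.
Hurricane Priscilla: ΔP = 62; V ≈ 6.44 × 62^0.626 ≈ 85.29 kt.
Difference ≈ 44.59 − 85.29 = -40.70 → -41 kt.

-41 kt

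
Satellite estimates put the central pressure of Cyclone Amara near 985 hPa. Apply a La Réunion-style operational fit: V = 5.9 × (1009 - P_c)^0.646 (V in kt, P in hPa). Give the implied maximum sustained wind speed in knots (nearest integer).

ΔP = 1009 − 985 = 24 hPa.
24^0.646 ≈ 7.791.
V ≈ 5.9 × 7.791 ≈ 46.0 kt.

46 kt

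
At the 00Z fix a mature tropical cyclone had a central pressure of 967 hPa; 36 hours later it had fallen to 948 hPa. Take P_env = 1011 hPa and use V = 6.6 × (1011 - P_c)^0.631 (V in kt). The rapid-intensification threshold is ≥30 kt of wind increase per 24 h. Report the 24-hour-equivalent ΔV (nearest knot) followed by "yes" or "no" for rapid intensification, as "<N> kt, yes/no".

V₁: ΔP = 44, V ≈ 6.6 × 44^0.631 ≈ 71.87 kt.
V₂: ΔP = 63, V ≈ 6.6 × 63^0.631 ≈ 90.14 kt.
ΔV over 36 h = 18.27 kt → 24 h equivalent = 18.27 × 24/36 ≈ 12.18 kt.
12 kt < 30 kt ⇒ not rapid intensification.

12 kt, no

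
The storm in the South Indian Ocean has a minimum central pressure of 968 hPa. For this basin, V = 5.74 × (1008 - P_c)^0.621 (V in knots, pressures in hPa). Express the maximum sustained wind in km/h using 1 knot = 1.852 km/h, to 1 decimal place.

105.1 km/h

ΔP = 1008 − 968 = 40 hPa.
V ≈ 5.74 × 40^0.621 = 5.74 × 9.883 ≈ 56.727 kt.
56.727 × 1.852 ≈ 105.06 km/h → 105.1 km/h.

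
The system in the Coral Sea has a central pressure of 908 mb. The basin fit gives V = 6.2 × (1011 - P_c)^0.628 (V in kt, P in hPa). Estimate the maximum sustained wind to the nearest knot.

114 kt

ΔP = 1011 − 908 = 103 mb.
103^0.628 ≈ 18.368.
V ≈ 6.2 × 18.368 ≈ 113.9 kt.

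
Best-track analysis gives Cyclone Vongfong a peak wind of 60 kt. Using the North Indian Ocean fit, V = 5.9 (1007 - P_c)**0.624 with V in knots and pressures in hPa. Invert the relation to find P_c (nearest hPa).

ΔP = (V / 5.9)^(1/0.624) = (60/5.9)^1.603.
60/5.9 = 10.169; 10.169^1.603 ≈ 41.14 hPa.
P_c = 1007 − 41.14 = 965.86 ≈ 966 hPa.

966 hPa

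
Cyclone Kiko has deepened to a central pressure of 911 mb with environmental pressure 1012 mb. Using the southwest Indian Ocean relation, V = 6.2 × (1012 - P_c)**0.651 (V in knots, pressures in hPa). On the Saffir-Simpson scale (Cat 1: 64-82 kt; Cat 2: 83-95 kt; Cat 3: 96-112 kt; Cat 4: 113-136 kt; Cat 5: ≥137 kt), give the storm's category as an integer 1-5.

4

ΔP = 1012 − 911 = 101 mb.
V ≈ 6.2 × 101^0.651 = 6.2 × 20.17 ≈ 125 kt.
125 kt falls in the Category 4 band.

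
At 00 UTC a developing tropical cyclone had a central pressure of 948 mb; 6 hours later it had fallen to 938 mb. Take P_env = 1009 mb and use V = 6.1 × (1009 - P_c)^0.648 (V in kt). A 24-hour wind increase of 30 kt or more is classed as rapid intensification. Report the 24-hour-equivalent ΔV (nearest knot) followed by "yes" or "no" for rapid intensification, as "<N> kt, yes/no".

V₁: ΔP = 61, V ≈ 6.1 × 61^0.648 ≈ 87.54 kt.
V₂: ΔP = 71, V ≈ 6.1 × 71^0.648 ≈ 96.59 kt.
ΔV over 6 h = 9.05 kt → 24 h equivalent = 9.05 × 24/6 ≈ 36.20 kt.
36 kt ≥ 30 kt ⇒ rapid intensification.

36 kt, yes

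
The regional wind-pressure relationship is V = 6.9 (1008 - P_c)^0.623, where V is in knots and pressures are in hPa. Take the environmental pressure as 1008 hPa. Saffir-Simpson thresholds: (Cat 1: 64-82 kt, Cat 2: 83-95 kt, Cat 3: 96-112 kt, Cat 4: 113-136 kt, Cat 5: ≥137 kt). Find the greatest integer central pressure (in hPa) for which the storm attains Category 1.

Category 1 begins at V = 64 kt.
Required ΔP = (64/6.9)^(1/0.623) = 9.275^1.605 ≈ 35.70 hPa.
P_c ≤ 1008 − 35.70 = 972.30, so the highest integer P_c is 972 hPa.

972 hPa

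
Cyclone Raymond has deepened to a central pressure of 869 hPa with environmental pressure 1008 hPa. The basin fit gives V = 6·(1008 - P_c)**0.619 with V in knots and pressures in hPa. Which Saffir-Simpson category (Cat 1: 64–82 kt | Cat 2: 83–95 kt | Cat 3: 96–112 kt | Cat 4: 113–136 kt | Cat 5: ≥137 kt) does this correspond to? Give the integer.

4

ΔP = 1008 − 869 = 139 hPa.
V ≈ 6 × 139^0.619 = 6 × 21.21 ≈ 127 kt.
127 kt falls in the Category 4 band.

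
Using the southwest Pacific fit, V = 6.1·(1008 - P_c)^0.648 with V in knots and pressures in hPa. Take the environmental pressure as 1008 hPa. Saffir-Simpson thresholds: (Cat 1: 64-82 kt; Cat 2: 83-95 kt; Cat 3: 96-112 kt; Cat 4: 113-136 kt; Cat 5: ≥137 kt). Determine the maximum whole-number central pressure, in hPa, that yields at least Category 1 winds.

Category 1 begins at V = 64 kt.
Required ΔP = (64/6.1)^(1/0.648) = 10.492^1.543 ≈ 37.62 hPa.
P_c ≤ 1008 − 37.62 = 970.38, so the highest integer P_c is 970 hPa.

970 hPa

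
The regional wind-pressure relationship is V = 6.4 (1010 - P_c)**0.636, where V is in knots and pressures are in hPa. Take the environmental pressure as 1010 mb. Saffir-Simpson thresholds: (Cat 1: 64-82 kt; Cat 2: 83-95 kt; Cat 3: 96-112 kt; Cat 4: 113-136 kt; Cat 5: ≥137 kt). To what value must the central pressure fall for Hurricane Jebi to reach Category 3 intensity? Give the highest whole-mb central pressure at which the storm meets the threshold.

Category 3 begins at V = 96 kt.
Required ΔP = (96/6.4)^(1/0.636) = 15.000^1.572 ≈ 70.66 mb.
P_c ≤ 1010 − 70.66 = 939.34, so the highest integer P_c is 939 mb.

939 mb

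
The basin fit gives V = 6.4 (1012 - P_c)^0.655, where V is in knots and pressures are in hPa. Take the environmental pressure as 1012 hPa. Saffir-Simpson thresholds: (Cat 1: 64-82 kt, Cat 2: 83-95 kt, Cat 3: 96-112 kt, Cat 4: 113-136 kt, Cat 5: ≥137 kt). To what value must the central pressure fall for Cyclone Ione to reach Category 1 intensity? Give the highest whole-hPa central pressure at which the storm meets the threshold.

978 hPa

Category 1 begins at V = 64 kt.
Required ΔP = (64/6.4)^(1/0.655) = 10.000^1.527 ≈ 33.63 hPa.
P_c ≤ 1012 − 33.63 = 978.37, so the highest integer P_c is 978 hPa.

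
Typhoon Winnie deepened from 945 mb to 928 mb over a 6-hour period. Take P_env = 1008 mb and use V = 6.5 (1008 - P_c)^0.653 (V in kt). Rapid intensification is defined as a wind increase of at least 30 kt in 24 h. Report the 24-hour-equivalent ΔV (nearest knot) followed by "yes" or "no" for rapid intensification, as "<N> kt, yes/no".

66 kt, yes

V₁: ΔP = 63, V ≈ 6.5 × 63^0.653 ≈ 97.25 kt.
V₂: ΔP = 80, V ≈ 6.5 × 80^0.653 ≈ 113.67 kt.
ΔV over 6 h = 16.42 kt → 24 h equivalent = 16.42 × 24/6 ≈ 65.68 kt.
66 kt ≥ 30 kt ⇒ rapid intensification.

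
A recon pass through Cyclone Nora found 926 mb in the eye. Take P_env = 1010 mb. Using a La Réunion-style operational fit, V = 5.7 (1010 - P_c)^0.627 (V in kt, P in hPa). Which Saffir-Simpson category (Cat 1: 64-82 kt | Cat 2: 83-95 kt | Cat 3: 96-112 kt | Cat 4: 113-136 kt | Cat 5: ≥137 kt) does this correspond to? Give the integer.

ΔP = 1010 − 926 = 84 mb.
V ≈ 5.7 × 84^0.627 = 5.7 × 16.09 ≈ 92 kt.
92 kt falls in the Category 2 band.

2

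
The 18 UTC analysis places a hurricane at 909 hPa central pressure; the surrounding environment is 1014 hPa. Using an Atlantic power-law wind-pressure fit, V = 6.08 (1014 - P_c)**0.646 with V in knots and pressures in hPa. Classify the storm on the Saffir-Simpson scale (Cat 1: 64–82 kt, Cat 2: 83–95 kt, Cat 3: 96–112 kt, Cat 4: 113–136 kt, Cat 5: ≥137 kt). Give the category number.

4

ΔP = 1014 − 909 = 105 hPa.
V ≈ 6.08 × 105^0.646 = 6.08 × 20.22 ≈ 123 kt.
123 kt falls in the Category 4 band.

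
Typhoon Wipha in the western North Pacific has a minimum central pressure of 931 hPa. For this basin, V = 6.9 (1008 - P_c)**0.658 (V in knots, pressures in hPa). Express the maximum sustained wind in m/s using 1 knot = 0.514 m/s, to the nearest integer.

ΔP = 1008 − 931 = 77 hPa.
V ≈ 6.9 × 77^0.658 = 6.9 × 17.431 ≈ 120.271 kt.
120.271 × 0.514 ≈ 61.82 m/s → 62 m/s.

62 m/s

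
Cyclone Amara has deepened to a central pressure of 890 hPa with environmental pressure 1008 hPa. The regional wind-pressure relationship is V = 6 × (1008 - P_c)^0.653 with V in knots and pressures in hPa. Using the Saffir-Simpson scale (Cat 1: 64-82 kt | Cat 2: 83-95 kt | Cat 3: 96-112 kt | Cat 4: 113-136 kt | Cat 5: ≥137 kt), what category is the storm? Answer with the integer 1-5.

4

ΔP = 1008 − 890 = 118 hPa.
V ≈ 6 × 118^0.653 = 6 × 22.54 ≈ 135 kt.
135 kt falls in the Category 4 band.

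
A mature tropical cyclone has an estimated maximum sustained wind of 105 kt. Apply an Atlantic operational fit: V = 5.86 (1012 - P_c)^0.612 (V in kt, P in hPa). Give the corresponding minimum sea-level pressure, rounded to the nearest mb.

900 mb

ΔP = (V / 5.86)^(1/0.612) = (105/5.86)^1.634.
105/5.86 = 17.918; 17.918^1.634 ≈ 111.65 mb.
P_c = 1012 − 111.65 = 900.35 ≈ 900 mb.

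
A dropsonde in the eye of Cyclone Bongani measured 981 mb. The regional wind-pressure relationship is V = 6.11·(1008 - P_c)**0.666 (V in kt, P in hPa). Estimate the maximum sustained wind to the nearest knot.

55 kt

ΔP = 1008 − 981 = 27 mb.
27^0.666 ≈ 8.980.
V ≈ 6.11 × 8.980 ≈ 54.9 kt.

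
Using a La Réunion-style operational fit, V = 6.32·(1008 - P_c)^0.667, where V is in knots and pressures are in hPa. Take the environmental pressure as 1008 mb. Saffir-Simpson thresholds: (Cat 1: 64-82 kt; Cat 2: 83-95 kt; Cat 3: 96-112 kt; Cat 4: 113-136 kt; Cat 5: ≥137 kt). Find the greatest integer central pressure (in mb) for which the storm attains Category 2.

Category 2 begins at V = 83 kt.
Required ΔP = (83/6.32)^(1/0.667) = 13.133^1.499 ≈ 47.50 mb.
P_c ≤ 1008 − 47.50 = 960.50, so the highest integer P_c is 960 mb.

960 mb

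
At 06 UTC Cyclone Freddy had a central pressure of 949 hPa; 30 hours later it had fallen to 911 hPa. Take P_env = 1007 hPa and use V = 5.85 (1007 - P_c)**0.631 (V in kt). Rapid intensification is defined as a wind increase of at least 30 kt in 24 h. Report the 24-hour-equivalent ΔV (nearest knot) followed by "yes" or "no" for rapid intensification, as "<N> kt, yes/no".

V₁: ΔP = 58, V ≈ 5.85 × 58^0.631 ≈ 75.84 kt.
V₂: ΔP = 96, V ≈ 5.85 × 96^0.631 ≈ 104.22 kt.
ΔV over 30 h = 28.38 kt → 24 h equivalent = 28.38 × 24/30 ≈ 22.70 kt.
23 kt < 30 kt ⇒ not rapid intensification.

23 kt, no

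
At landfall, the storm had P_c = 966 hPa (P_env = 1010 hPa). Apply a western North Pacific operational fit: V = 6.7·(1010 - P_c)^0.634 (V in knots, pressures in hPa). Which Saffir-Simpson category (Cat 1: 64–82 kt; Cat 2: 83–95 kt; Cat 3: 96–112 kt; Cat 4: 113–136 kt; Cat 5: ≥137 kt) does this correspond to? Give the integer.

ΔP = 1010 − 966 = 44 hPa.
V ≈ 6.7 × 44^0.634 = 6.7 × 11.01 ≈ 74 kt.
74 kt falls in the Category 1 band.

1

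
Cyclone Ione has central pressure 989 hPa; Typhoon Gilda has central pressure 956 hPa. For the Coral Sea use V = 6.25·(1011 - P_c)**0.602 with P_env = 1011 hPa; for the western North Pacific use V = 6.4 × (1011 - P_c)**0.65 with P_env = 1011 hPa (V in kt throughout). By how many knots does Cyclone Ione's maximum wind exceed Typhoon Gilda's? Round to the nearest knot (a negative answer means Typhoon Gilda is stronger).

-46 kt

Cyclone Ione: ΔP = 22; V ≈ 6.25 × 22^0.602 ≈ 40.18 kt.
Typhoon Gilda: ΔP = 55; V ≈ 6.4 × 55^0.65 ≈ 86.58 kt.
Difference ≈ 40.18 − 86.58 = -46.40 → -46 kt.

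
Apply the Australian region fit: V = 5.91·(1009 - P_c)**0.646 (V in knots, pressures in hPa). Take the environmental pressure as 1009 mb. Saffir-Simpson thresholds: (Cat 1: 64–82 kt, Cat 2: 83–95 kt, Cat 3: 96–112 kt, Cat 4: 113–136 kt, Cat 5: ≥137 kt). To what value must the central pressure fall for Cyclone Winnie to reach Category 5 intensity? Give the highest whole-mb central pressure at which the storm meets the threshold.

879 mb

Category 5 begins at V = 137 kt.
Required ΔP = (137/5.91)^(1/0.646) = 23.181^1.548 ≈ 129.78 mb.
P_c ≤ 1009 − 129.78 = 879.22, so the highest integer P_c is 879 mb.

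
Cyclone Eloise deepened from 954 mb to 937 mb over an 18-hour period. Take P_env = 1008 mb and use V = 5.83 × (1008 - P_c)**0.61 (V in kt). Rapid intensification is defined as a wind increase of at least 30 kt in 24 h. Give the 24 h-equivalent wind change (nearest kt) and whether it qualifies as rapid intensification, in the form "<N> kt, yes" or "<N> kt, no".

16 kt, no

V₁: ΔP = 54, V ≈ 5.83 × 54^0.61 ≈ 66.44 kt.
V₂: ΔP = 71, V ≈ 5.83 × 71^0.61 ≈ 78.51 kt.
ΔV over 18 h = 12.07 kt → 24 h equivalent = 12.07 × 24/18 ≈ 16.09 kt.
16 kt < 30 kt ⇒ not rapid intensification.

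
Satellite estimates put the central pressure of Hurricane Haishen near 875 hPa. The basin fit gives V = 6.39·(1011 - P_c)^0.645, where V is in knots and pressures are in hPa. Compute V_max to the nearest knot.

152 kt

ΔP = 1011 − 875 = 136 hPa.
136^0.645 ≈ 23.776.
V ≈ 6.39 × 23.776 ≈ 151.9 kt.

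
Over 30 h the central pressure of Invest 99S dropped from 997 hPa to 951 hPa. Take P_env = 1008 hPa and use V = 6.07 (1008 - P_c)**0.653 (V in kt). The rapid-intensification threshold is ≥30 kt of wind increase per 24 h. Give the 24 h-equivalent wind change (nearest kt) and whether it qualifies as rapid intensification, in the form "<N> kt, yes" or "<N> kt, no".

V₁: ΔP = 11, V ≈ 6.07 × 11^0.653 ≈ 29.05 kt.
V₂: ΔP = 57, V ≈ 6.07 × 57^0.653 ≈ 85.07 kt.
ΔV over 30 h = 56.02 kt → 24 h equivalent = 56.02 × 24/30 ≈ 44.82 kt.
45 kt ≥ 30 kt ⇒ rapid intensification.

45 kt, yes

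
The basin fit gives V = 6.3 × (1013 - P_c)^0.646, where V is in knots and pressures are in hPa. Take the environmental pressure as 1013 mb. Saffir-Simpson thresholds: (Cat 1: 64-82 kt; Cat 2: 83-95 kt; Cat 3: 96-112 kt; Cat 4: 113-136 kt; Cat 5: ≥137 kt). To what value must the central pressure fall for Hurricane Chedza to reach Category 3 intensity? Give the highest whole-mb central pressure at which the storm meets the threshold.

945 mb

Category 3 begins at V = 96 kt.
Required ΔP = (96/6.3)^(1/0.646) = 15.238^1.548 ≈ 67.79 mb.
P_c ≤ 1013 − 67.79 = 945.21, so the highest integer P_c is 945 mb.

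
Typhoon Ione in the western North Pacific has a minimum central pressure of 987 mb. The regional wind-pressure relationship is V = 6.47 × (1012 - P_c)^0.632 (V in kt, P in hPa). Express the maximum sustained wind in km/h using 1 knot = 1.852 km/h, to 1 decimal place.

ΔP = 1012 − 987 = 25 mb.
V ≈ 6.47 × 25^0.632 = 6.47 × 7.647 ≈ 49.477 kt.
49.477 × 1.852 ≈ 91.63 km/h → 91.6 km/h.

91.6 km/h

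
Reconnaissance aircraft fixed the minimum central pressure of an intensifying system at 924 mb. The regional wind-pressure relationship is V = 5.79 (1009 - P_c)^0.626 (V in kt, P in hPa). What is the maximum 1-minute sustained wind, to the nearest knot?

ΔP = 1009 − 924 = 85 mb.
85^0.626 ≈ 16.137.
V ≈ 5.79 × 16.137 ≈ 93.4 kt.

93 kt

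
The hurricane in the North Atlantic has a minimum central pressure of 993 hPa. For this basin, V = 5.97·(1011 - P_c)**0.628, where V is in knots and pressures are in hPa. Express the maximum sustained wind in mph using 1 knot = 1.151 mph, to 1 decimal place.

ΔP = 1011 − 993 = 18 hPa.
V ≈ 5.97 × 18^0.628 = 5.97 × 6.142 ≈ 36.668 kt.
36.668 × 1.151 ≈ 42.20 mph → 42.2 mph.

42.2 mph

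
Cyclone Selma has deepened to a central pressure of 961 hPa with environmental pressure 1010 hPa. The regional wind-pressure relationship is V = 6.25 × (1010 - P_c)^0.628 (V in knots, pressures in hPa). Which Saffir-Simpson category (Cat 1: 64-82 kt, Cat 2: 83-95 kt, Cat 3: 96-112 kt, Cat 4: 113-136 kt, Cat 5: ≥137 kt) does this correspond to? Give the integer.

1

ΔP = 1010 − 961 = 49 hPa.
V ≈ 6.25 × 49^0.628 = 6.25 × 11.52 ≈ 72 kt.
72 kt falls in the Category 1 band.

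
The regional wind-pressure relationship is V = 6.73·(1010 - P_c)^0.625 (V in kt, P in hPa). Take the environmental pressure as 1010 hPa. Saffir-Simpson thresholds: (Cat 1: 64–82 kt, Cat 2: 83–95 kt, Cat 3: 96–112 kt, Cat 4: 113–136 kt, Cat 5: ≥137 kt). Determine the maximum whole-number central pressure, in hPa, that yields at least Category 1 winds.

973 hPa

Category 1 begins at V = 64 kt.
Required ΔP = (64/6.73)^(1/0.625) = 9.510^1.600 ≈ 36.73 hPa.
P_c ≤ 1010 − 36.73 = 973.27, so the highest integer P_c is 973 hPa.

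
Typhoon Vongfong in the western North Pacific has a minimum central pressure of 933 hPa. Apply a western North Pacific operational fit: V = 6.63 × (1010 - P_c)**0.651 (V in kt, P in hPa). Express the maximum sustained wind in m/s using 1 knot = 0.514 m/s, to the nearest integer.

ΔP = 1010 − 933 = 77 hPa.
V ≈ 6.63 × 77^0.651 = 6.63 × 16.909 ≈ 112.103 kt.
112.103 × 0.514 ≈ 57.62 m/s → 58 m/s.

58 m/s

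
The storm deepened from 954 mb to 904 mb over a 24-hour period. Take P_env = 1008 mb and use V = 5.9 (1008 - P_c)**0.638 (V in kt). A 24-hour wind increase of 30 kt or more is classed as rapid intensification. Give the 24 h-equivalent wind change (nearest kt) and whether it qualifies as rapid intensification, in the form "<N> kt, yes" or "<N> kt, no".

V₁: ΔP = 54, V ≈ 5.9 × 54^0.638 ≈ 75.18 kt.
V₂: ΔP = 104, V ≈ 5.9 × 104^0.638 ≈ 114.21 kt.
ΔV over 24 h = 39.03 kt → 24 h equivalent = 39.03 × 24/24 ≈ 39.03 kt.
39 kt ≥ 30 kt ⇒ rapid intensification.

39 kt, yes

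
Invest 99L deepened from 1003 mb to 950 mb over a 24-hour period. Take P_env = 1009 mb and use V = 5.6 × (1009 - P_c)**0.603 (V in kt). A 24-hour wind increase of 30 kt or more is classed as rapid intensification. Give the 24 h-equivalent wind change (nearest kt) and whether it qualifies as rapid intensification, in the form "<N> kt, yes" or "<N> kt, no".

V₁: ΔP = 6, V ≈ 5.6 × 6^0.603 ≈ 16.50 kt.
V₂: ΔP = 59, V ≈ 5.6 × 59^0.603 ≈ 65.47 kt.
ΔV over 24 h = 48.97 kt → 24 h equivalent = 48.97 × 24/24 ≈ 48.97 kt.
49 kt ≥ 30 kt ⇒ rapid intensification.

49 kt, yes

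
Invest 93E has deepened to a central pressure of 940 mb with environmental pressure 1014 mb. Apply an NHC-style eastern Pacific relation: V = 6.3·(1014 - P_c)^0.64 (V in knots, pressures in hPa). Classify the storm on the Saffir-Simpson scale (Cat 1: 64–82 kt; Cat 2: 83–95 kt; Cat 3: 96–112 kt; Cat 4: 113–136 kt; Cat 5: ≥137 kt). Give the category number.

3

ΔP = 1014 − 940 = 74 mb.
V ≈ 6.3 × 74^0.64 = 6.3 × 15.71 ≈ 99 kt.
99 kt falls in the Category 3 band.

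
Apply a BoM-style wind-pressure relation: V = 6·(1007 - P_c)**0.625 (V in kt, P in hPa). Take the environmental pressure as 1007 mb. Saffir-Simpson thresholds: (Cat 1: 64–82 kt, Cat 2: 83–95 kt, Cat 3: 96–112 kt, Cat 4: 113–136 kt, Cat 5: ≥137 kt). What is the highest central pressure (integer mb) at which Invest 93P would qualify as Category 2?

940 mb

Category 2 begins at V = 83 kt.
Required ΔP = (83/6)^(1/0.625) = 13.833^1.600 ≈ 66.91 mb.
P_c ≤ 1007 − 66.91 = 940.09, so the highest integer P_c is 940 mb.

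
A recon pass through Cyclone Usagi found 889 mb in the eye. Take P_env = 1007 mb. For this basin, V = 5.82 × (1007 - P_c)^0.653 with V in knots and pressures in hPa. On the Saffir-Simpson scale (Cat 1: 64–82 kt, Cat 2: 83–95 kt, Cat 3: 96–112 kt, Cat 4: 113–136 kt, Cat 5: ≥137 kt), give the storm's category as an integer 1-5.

ΔP = 1007 − 889 = 118 mb.
V ≈ 5.82 × 118^0.653 = 5.82 × 22.54 ≈ 131 kt.
131 kt falls in the Category 4 band.

4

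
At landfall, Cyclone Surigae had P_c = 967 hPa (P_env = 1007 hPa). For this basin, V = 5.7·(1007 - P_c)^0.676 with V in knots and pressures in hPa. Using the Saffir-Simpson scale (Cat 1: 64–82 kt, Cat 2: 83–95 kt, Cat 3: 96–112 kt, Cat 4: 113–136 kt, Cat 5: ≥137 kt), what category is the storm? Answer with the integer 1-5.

ΔP = 1007 − 967 = 40 hPa.
V ≈ 5.7 × 40^0.676 = 5.7 × 12.11 ≈ 69 kt.
69 kt falls in the Category 1 band.

1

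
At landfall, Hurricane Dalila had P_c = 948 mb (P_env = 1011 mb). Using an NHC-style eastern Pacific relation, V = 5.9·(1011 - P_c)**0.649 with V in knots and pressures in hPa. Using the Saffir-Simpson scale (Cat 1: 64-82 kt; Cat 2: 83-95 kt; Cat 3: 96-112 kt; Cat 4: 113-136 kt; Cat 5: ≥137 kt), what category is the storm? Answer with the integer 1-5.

2

ΔP = 1011 − 948 = 63 mb.
V ≈ 5.9 × 63^0.649 = 5.9 × 14.72 ≈ 87 kt.
87 kt falls in the Category 2 band.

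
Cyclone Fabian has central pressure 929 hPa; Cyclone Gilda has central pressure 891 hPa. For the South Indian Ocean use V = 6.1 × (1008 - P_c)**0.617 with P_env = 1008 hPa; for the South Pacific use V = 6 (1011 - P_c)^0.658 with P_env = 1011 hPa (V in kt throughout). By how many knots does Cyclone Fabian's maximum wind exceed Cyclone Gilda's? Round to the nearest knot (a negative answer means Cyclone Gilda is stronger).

-50 kt

Cyclone Fabian: ΔP = 79; V ≈ 6.1 × 79^0.617 ≈ 90.40 kt.
Cyclone Gilda: ΔP = 120; V ≈ 6 × 120^0.658 ≈ 140.04 kt.
Difference ≈ 90.40 − 140.04 = -49.64 → -50 kt.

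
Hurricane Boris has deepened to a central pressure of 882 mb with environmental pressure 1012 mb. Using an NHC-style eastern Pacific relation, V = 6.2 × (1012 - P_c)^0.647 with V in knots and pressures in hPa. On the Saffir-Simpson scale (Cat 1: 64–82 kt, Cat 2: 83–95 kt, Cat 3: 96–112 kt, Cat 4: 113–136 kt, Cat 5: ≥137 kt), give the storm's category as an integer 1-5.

5

ΔP = 1012 − 882 = 130 mb.
V ≈ 6.2 × 130^0.647 = 6.2 × 23.32 ≈ 145 kt.
145 kt falls in the Category 5 band.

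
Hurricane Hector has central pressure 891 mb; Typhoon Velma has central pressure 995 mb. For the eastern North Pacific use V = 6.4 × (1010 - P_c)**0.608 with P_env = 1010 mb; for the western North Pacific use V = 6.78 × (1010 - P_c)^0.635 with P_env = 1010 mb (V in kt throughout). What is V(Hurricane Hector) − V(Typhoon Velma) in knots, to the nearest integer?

79 kt

Hurricane Hector: ΔP = 119; V ≈ 6.4 × 119^0.608 ≈ 116.98 kt.
Typhoon Velma: ΔP = 15; V ≈ 6.78 × 15^0.635 ≈ 37.85 kt.
Difference ≈ 116.98 − 37.85 = 79.13 → 79 kt.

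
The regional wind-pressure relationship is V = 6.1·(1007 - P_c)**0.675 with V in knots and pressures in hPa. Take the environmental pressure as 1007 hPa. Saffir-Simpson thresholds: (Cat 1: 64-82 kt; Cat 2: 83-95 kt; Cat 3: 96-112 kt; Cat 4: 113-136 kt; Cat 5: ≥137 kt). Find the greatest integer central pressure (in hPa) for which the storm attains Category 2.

Category 2 begins at V = 83 kt.
Required ΔP = (83/6.1)^(1/0.675) = 13.607^1.481 ≈ 47.82 hPa.
P_c ≤ 1007 − 47.82 = 959.18, so the highest integer P_c is 959 hPa.

959 hPa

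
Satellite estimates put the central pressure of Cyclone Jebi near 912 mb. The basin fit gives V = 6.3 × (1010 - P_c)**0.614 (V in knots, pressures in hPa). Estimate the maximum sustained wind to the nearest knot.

105 kt

ΔP = 1010 − 912 = 98 mb.
98^0.614 ≈ 16.696.
V ≈ 6.3 × 16.696 ≈ 105.2 kt.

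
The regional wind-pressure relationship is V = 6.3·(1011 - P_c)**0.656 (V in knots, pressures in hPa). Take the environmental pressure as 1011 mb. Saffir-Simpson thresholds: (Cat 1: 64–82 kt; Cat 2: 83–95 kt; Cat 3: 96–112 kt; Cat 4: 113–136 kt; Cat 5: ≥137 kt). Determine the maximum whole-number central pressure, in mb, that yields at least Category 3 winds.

Category 3 begins at V = 96 kt.
Required ΔP = (96/6.3)^(1/0.656) = 15.238^1.524 ≈ 63.57 mb.
P_c ≤ 1011 − 63.57 = 947.43, so the highest integer P_c is 947 mb.

947 mb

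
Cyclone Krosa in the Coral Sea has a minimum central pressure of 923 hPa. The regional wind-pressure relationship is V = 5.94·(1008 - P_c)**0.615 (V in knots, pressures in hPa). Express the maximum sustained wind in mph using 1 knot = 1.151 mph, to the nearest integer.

ΔP = 1008 − 923 = 85 hPa.
V ≈ 5.94 × 85^0.615 = 5.94 × 15.367 ≈ 91.281 kt.
91.281 × 1.151 ≈ 105.06 mph → 105 mph.

105 mph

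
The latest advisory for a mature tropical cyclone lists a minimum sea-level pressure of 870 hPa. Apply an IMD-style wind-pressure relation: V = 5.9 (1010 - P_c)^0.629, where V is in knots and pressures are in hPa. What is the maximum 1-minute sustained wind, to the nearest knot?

ΔP = 1010 − 870 = 140 hPa.
140^0.629 ≈ 22.383.
V ≈ 5.9 × 22.383 ≈ 132.1 kt.

132 kt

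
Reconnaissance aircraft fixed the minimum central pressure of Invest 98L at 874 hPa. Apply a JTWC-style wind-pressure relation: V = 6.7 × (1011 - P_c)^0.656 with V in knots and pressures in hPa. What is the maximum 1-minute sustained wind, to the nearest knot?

ΔP = 1011 − 874 = 137 hPa.
137^0.656 ≈ 25.217.
V ≈ 6.7 × 25.217 ≈ 169.0 kt.

169 kt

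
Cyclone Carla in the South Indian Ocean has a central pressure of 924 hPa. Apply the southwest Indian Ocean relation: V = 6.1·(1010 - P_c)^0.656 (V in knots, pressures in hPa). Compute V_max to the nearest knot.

113 kt

ΔP = 1010 − 924 = 86 hPa.
86^0.656 ≈ 18.579.
V ≈ 6.1 × 18.579 ≈ 113.3 kt.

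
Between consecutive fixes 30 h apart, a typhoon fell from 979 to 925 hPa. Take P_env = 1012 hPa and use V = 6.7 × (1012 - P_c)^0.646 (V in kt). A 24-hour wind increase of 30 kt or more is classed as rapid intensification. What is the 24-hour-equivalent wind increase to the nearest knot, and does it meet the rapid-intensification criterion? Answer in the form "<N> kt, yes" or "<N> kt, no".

45 kt, yes

V₁: ΔP = 33, V ≈ 6.7 × 33^0.646 ≈ 64.13 kt.
V₂: ΔP = 87, V ≈ 6.7 × 87^0.646 ≈ 119.95 kt.
ΔV over 30 h = 55.82 kt → 24 h equivalent = 55.82 × 24/30 ≈ 44.66 kt.
45 kt ≥ 30 kt ⇒ rapid intensification.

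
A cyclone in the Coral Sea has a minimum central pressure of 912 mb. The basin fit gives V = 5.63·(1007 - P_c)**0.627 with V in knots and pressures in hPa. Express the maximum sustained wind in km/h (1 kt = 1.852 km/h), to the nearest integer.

181 km/h

ΔP = 1007 − 912 = 95 mb.
V ≈ 5.63 × 95^0.627 = 5.63 × 17.379 ≈ 97.846 kt.
97.846 × 1.852 ≈ 181.21 km/h → 181 km/h.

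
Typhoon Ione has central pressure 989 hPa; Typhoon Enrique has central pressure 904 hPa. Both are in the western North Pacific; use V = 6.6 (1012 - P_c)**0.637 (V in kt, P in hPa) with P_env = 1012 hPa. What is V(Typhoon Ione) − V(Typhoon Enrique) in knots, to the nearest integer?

-82 kt

Typhoon Ione: ΔP = 23; V ≈ 6.6 × 23^0.637 ≈ 48.64 kt.
Typhoon Enrique: ΔP = 108; V ≈ 6.6 × 108^0.637 ≈ 130.27 kt.
Difference ≈ 48.64 − 130.27 = -81.63 → -82 kt.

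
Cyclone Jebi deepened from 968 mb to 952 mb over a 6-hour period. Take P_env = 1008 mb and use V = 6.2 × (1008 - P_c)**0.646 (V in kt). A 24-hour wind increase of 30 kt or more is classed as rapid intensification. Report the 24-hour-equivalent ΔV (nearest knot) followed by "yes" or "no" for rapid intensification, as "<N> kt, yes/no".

65 kt, yes

V₁: ΔP = 40, V ≈ 6.2 × 40^0.646 ≈ 67.19 kt.
V₂: ΔP = 56, V ≈ 6.2 × 56^0.646 ≈ 83.51 kt.
ΔV over 6 h = 16.32 kt → 24 h equivalent = 16.32 × 24/6 ≈ 65.28 kt.
65 kt ≥ 30 kt ⇒ rapid intensification.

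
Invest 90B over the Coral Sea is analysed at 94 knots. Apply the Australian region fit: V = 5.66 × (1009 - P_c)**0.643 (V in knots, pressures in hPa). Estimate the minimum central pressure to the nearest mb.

ΔP = (V / 5.66)^(1/0.643) = (94/5.66)^1.555.
94/5.66 = 16.608; 16.608^1.555 ≈ 79.04 mb.
P_c = 1009 − 79.04 = 929.96 ≈ 930 mb.

930 mb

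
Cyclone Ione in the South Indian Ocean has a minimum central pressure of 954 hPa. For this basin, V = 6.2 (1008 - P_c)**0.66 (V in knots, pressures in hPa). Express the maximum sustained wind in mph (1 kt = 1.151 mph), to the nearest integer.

99 mph

ΔP = 1008 − 954 = 54 hPa.
V ≈ 6.2 × 54^0.66 = 6.2 × 13.912 ≈ 86.252 kt.
86.252 × 1.151 ≈ 99.28 mph → 99 mph.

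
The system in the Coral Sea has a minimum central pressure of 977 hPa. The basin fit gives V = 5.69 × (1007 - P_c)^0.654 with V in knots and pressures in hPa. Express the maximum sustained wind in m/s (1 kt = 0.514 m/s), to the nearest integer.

27 m/s

ΔP = 1007 − 977 = 30 hPa.
V ≈ 5.69 × 30^0.654 = 5.69 × 9.248 ≈ 52.620 kt.
52.620 × 0.514 ≈ 27.05 m/s → 27 m/s.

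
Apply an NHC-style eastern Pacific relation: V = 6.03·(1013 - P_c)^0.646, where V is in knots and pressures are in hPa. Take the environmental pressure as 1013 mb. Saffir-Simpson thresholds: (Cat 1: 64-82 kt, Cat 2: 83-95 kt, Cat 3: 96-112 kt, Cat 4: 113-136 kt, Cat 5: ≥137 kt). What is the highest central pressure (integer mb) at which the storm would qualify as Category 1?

Category 1 begins at V = 64 kt.
Required ΔP = (64/6.03)^(1/0.646) = 10.614^1.548 ≈ 38.73 mb.
P_c ≤ 1013 − 38.73 = 974.27, so the highest integer P_c is 974 mb.

974 mb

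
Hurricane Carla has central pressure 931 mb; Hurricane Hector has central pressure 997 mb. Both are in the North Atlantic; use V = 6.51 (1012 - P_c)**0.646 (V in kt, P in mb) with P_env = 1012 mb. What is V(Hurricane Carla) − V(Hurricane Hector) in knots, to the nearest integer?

Hurricane Carla: ΔP = 81; V ≈ 6.51 × 81^0.646 ≈ 111.29 kt.
Hurricane Hector: ΔP = 15; V ≈ 6.51 × 15^0.646 ≈ 37.44 kt.
Difference ≈ 111.29 − 37.44 = 73.85 → 74 kt.

74 kt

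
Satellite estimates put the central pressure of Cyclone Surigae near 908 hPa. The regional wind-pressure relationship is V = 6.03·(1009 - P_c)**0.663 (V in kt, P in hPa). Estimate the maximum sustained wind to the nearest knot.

129 kt

ΔP = 1009 − 908 = 101 hPa.
101^0.663 ≈ 21.324.
V ≈ 6.03 × 21.324 ≈ 128.6 kt.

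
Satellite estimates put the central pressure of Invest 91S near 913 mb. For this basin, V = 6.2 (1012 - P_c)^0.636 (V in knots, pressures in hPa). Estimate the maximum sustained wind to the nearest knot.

ΔP = 1012 − 913 = 99 mb.
99^0.636 ≈ 18.588.
V ≈ 6.2 × 18.588 ≈ 115.2 kt.

115 kt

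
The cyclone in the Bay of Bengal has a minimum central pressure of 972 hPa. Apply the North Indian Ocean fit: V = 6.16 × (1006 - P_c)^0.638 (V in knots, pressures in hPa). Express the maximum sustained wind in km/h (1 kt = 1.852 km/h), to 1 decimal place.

ΔP = 1006 − 972 = 34 hPa.
V ≈ 6.16 × 34^0.638 = 6.16 × 9.486 ≈ 58.434 kt.
58.434 × 1.852 ≈ 108.22 km/h → 108.2 km/h.

108.2 km/h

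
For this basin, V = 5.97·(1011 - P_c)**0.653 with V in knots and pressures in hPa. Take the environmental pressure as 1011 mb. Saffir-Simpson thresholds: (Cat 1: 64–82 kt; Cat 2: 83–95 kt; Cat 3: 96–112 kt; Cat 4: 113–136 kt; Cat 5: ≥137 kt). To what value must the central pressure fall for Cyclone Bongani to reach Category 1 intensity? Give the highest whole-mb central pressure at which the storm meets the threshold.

973 mb

Category 1 begins at V = 64 kt.
Required ΔP = (64/5.97)^(1/0.653) = 10.720^1.531 ≈ 37.81 mb.
P_c ≤ 1011 − 37.81 = 973.19, so the highest integer P_c is 973 mb.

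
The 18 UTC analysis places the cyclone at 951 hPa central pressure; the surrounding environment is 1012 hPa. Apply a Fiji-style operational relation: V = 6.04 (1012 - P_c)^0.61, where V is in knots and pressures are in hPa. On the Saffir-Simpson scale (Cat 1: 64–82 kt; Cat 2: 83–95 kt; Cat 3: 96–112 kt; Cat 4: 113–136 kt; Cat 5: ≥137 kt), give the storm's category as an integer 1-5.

1

ΔP = 1012 − 951 = 61 hPa.
V ≈ 6.04 × 61^0.61 = 6.04 × 12.28 ≈ 74 kt.
74 kt falls in the Category 1 band.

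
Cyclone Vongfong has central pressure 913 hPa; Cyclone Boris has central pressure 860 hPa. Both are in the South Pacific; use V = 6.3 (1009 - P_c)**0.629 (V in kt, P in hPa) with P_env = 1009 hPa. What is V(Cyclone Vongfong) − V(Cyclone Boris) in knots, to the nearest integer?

Cyclone Vongfong: ΔP = 96; V ≈ 6.3 × 96^0.629 ≈ 111.22 kt.
Cyclone Boris: ΔP = 149; V ≈ 6.3 × 149^0.629 ≈ 146.65 kt.
Difference ≈ 111.22 − 146.65 = -35.43 → -35 kt.

-35 kt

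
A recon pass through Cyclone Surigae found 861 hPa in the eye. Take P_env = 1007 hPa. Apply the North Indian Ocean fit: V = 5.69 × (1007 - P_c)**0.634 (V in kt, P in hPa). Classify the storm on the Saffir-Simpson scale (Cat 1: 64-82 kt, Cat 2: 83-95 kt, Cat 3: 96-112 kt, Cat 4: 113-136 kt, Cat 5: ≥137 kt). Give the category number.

ΔP = 1007 − 861 = 146 hPa.
V ≈ 5.69 × 146^0.634 = 5.69 × 23.56 ≈ 134 kt.
134 kt falls in the Category 4 band.

4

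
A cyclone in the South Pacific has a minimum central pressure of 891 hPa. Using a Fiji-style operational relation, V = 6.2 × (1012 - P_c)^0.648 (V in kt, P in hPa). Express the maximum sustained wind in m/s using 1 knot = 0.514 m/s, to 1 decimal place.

ΔP = 1012 − 891 = 121 hPa.
V ≈ 6.2 × 121^0.648 = 6.2 × 22.369 ≈ 138.687 kt.
138.687 × 0.514 ≈ 71.29 m/s → 71.3 m/s.

71.3 m/s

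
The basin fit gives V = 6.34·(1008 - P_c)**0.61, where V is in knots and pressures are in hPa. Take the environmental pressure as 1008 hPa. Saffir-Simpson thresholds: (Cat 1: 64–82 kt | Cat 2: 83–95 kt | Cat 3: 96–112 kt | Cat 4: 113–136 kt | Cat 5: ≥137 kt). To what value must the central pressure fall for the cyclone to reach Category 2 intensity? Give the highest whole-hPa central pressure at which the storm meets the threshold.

Category 2 begins at V = 83 kt.
Required ΔP = (83/6.34)^(1/0.61) = 13.091^1.639 ≈ 67.78 hPa.
P_c ≤ 1008 − 67.78 = 940.22, so the highest integer P_c is 940 hPa.

940 hPa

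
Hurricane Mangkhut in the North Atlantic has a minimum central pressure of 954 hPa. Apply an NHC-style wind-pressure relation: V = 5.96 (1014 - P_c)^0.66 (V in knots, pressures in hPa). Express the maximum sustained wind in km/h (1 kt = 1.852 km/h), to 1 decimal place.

164.6 km/h

ΔP = 1014 − 954 = 60 hPa.
V ≈ 5.96 × 60^0.66 = 5.96 × 14.914 ≈ 88.885 kt.
88.885 × 1.852 ≈ 164.61 km/h → 164.6 km/h.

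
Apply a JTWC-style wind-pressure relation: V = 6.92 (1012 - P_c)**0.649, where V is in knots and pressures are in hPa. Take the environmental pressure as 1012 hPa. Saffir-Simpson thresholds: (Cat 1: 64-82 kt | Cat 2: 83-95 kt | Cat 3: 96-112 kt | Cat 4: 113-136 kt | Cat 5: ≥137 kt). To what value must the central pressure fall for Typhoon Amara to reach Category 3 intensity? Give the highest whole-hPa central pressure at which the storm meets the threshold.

954 hPa

Category 3 begins at V = 96 kt.
Required ΔP = (96/6.92)^(1/0.649) = 13.873^1.541 ≈ 57.53 hPa.
P_c ≤ 1012 − 57.53 = 954.47, so the highest integer P_c is 954 hPa.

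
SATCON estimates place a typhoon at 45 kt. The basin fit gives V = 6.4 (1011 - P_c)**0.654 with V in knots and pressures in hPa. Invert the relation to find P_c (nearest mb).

ΔP = (V / 6.4)^(1/0.654) = (45/6.4)^1.529.
45/6.4 = 7.031; 7.031^1.529 ≈ 19.73 mb.
P_c = 1011 − 19.73 = 991.27 ≈ 991 mb.

991 mb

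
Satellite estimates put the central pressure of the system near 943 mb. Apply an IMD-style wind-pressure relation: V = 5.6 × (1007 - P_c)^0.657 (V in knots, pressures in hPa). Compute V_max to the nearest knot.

86 kt

ΔP = 1007 − 943 = 64 mb.
64^0.657 ≈ 15.370.
V ≈ 5.6 × 15.370 ≈ 86.1 kt.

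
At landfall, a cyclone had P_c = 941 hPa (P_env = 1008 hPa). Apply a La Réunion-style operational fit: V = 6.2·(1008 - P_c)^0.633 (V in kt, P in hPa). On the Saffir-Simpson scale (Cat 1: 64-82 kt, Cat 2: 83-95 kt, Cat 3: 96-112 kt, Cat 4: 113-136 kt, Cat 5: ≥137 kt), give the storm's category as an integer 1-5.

2

ΔP = 1008 − 941 = 67 hPa.
V ≈ 6.2 × 67^0.633 = 6.2 × 14.32 ≈ 89 kt.
89 kt falls in the Category 2 band.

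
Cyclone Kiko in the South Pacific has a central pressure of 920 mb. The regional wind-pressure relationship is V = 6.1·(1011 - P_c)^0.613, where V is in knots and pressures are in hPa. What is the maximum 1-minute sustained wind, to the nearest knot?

ΔP = 1011 − 920 = 91 mb.
91^0.613 ≈ 15.882.
V ≈ 6.1 × 15.882 ≈ 96.9 kt.

97 kt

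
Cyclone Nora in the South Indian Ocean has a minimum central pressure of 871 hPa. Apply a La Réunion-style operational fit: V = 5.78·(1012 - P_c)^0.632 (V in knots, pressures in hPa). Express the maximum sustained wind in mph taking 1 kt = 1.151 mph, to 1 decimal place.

151.8 mph

ΔP = 1012 − 871 = 141 hPa.
V ≈ 5.78 × 141^0.632 = 5.78 × 22.820 ≈ 131.897 kt.
131.897 × 1.151 ≈ 151.81 mph → 151.8 mph.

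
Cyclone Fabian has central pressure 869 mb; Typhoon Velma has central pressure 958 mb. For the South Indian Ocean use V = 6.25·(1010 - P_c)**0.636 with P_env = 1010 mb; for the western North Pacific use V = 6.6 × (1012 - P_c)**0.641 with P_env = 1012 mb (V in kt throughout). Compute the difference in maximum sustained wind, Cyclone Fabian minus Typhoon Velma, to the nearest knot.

60 kt

Cyclone Fabian: ΔP = 141; V ≈ 6.25 × 141^0.636 ≈ 145.47 kt.
Typhoon Velma: ΔP = 54; V ≈ 6.6 × 54^0.641 ≈ 85.12 kt.
Difference ≈ 145.47 − 85.12 = 60.35 → 60 kt.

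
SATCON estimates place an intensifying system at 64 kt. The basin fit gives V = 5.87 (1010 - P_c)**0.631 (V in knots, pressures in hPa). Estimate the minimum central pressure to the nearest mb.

ΔP = (V / 5.87)^(1/0.631) = (64/5.87)^1.585.
64/5.87 = 10.903; 10.903^1.585 ≈ 44.08 mb.
P_c = 1010 − 44.08 = 965.92 ≈ 966 mb.

966 mb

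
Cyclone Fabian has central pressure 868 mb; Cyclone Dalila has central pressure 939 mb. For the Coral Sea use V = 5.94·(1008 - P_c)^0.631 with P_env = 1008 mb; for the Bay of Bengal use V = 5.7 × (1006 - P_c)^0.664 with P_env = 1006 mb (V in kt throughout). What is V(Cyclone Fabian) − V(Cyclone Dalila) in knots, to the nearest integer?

41 kt

Cyclone Fabian: ΔP = 140; V ≈ 5.94 × 140^0.631 ≈ 134.27 kt.
Cyclone Dalila: ΔP = 67; V ≈ 5.7 × 67^0.664 ≈ 92.98 kt.
Difference ≈ 134.27 − 92.98 = 41.29 → 41 kt.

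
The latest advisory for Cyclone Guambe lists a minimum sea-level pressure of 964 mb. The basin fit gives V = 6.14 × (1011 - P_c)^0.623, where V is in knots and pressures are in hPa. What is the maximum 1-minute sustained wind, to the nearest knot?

ΔP = 1011 − 964 = 47 mb.
47^0.623 ≈ 11.008.
V ≈ 6.14 × 11.008 ≈ 67.6 kt.

68 kt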